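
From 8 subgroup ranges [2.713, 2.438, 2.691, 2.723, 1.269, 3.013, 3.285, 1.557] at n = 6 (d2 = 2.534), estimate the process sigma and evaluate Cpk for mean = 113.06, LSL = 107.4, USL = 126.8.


R_bar = (2.713 + 2.438 + 2.691 + 2.723 + 1.269 + 3.013 + 3.285 + 1.557) / 8 = 2.461125
sigma = R_bar / d2 = 2.461125 / 2.534 = 0.97124112
Cp = (USL - LSL)/(6*sigma) = (126.8 - 107.4)/(6*0.97124112) = 3.3291
Cpu = (126.8 - 113.06)/(3*0.97124112) = 4.7156
Cpl = (113.06 - 107.4)/(3*0.97124112) = 1.9425
Cpk = min(Cpu, Cpl) = 1.9425

1.9425


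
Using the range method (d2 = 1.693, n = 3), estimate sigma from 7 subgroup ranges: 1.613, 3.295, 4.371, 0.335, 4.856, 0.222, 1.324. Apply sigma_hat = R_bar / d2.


R_bar = (1.613 + 3.295 + 4.371 + 0.335 + 4.856 + 0.222 + 1.324) / 7
R_bar = 16.016 / 7 = 2.288
sigma_hat = R_bar / d2 = 2.288 / 1.693 = 1.3514

1.3514


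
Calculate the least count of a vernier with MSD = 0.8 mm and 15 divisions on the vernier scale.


LC = MSD / n_div
= 0.8 / 15
= 0.0533

0.0533


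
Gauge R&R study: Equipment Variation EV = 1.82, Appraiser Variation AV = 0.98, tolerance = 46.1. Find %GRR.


GRR = sqrt(EV^2 + AV^2) = sqrt(1.82^2 + 0.98^2) = 2.0670752
%GRR = GRR / tol * 100 = 2.0670752 / 46.1 * 100
%GRR = 4.4839

4.4839


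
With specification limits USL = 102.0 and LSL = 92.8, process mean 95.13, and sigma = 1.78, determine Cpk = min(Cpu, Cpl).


Cpu = (USL - mean) / (3*sigma) = (102.0 - 95.13) / (3*1.78) = 1.2865
Cpl = (mean - LSL) / (3*sigma) = (95.13 - 92.8) / (3*1.78) = 0.4363
Cpk = min(Cpu, Cpl) = 0.4363

0.4363


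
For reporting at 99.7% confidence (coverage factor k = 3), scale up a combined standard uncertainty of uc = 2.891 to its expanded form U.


U = k * uc
U = 3 * 2.891
U = 8.6730

8.6730


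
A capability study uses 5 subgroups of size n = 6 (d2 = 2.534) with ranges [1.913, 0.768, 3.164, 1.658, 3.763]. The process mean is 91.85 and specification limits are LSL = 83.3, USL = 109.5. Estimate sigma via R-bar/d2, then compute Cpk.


R_bar = (1.913 + 0.768 + 3.164 + 1.658 + 3.763) / 5 = 2.2532
sigma = R_bar / d2 = 2.2532 / 2.534 = 0.88918706
Cp = (USL - LSL)/(6*sigma) = (109.5 - 83.3)/(6*0.88918706) = 4.9109
Cpu = (109.5 - 91.85)/(3*0.88918706) = 6.6165
Cpl = (91.85 - 83.3)/(3*0.88918706) = 3.2052
Cpk = min(Cpu, Cpl) = 3.2052

3.2052


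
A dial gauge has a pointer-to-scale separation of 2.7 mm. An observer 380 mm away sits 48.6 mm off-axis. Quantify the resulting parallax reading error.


error = h * offset / d
= 2.7 * 48.6 / 380
= 0.3453

0.3453


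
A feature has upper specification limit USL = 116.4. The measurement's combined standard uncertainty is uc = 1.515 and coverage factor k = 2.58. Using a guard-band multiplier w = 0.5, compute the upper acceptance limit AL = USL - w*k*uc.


U = k * uc = 2.58 * 1.515 = 3.9087
guard band g = w * U = 0.5 * 3.9087 = 1.95435
AL = USL - g = 116.4 - 1.95435
AL = 114.4457

114.4457


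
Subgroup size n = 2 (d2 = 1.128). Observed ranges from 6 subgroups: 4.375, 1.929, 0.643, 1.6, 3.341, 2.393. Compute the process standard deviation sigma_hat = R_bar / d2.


R_bar = (4.375 + 1.929 + 0.643 + 1.6 + 3.341 + 2.393) / 6
R_bar = 14.281 / 6 = 2.3801667
sigma_hat = R_bar / d2 = 2.3801667 / 1.128 = 2.1101

2.1101


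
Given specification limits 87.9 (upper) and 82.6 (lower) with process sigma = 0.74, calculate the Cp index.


Cp = (USL - LSL) / (6 * sigma)
= (87.9 - 82.6) / (6 * 0.74)
= 5.3000 / 4.4400
= 1.1937

1.1937


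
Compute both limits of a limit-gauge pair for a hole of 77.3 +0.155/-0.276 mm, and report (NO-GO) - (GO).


GO = nominal - lower_tol (smallest hole = maximum material condition)
GO = 77.3 - 0.276 = 77.024
NO-GO = nominal + upper_tol (largest hole = least material condition)
NO-GO = 77.3 + 0.155 = 77.455
spread = NO-GO - GO = 77.455 - 77.024 = 0.4310

0.4310


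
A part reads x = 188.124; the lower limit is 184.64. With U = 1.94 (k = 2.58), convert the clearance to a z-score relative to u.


u = U / k = 1.94 / 2.58 = 0.75193798
margin = |LSL - x| = |184.64 - 188.124| = 3.484
z = margin / u = 3.484 / 0.75193798
z = 4.6334

4.6334


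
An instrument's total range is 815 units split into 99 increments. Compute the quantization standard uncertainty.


resolution = range / divisions
resolution = 815 / 99 = 8.2323232
u_res = resolution / (2*sqrt(3))
u_res = 8.2323232 / 3.4641016
u_res = 2.3765

2.3765


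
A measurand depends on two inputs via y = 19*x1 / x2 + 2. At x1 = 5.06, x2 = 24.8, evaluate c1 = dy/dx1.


y = 19*x1 / x2 + 2
dy/dx1 = 19/x2
Evaluate at x2 = 24.8: c1 = 19 / 24.8
c1 = 0.7661

0.7661


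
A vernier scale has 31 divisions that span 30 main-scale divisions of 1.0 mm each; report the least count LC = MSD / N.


LC = MSD / n_div
= 1.0 / 31
= 0.0323

0.0323


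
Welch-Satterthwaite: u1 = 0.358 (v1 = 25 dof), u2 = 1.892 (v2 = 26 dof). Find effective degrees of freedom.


uc = sqrt(u1^2 + u2^2) = sqrt(0.358^2 + 1.892^2) = 1.9255721
v_eff = uc^4 / (u1^4/v1 + u2^4/v2)
= 1.9255721^4 / (0.358^4/25 + 1.892^4/26)
= 13.747988 / 0.49350298
v_eff = 27.8580

27.8580


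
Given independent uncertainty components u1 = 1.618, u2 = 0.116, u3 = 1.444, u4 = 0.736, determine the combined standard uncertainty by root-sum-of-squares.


uc = sqrt(1.618^2 + 0.116^2 + 1.444^2 + 0.736^2)
uc = sqrt(5.258212)
uc = 2.2931

2.2931


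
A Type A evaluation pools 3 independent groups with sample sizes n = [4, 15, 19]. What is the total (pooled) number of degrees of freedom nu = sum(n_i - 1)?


nu = sum_i (n_i - 1)
nu = ((4 - 1) + (15 - 1) + (19 - 1))
nu = 3 + 14 + 18
nu = 35

35


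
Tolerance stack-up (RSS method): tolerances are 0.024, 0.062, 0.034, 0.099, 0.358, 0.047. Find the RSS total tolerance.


RSS = sqrt(0.024^2 + 0.062^2 + 0.034^2 + 0.099^2 + 0.358^2 + 0.047^2)
= sqrt(0.14575)
= 0.3818

0.3818


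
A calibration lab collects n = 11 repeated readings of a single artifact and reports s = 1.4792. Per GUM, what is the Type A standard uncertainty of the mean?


u_A = s / sqrt(n)
u_A = 1.4792 / sqrt(11)
u_A = 1.4792 / 3.3166248
u_A = 0.4460

0.4460


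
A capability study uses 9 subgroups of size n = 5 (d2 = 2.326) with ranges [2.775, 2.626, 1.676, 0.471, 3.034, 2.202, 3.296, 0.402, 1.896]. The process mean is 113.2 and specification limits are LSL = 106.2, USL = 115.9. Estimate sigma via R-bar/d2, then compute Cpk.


R_bar = (2.775 + 2.626 + 1.676 + 0.471 + 3.034 + 2.202 + 3.296 + 0.402 + 1.896) / 9 = 2.042
sigma = R_bar / d2 = 2.042 / 2.326 = 0.87790198
Cp = (USL - LSL)/(6*sigma) = (115.9 - 106.2)/(6*0.87790198) = 1.8415
Cpu = (115.9 - 113.2)/(3*0.87790198) = 1.0252
Cpl = (113.2 - 106.2)/(3*0.87790198) = 2.6579
Cpk = min(Cpu, Cpl) = 1.0252

1.0252


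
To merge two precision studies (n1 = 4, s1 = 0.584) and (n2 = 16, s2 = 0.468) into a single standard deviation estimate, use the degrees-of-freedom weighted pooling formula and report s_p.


s_p = sqrt(((n1-1)*s1^2 + (n2-1)*s2^2) / (n1+n2-2))
numerator = (4-1)*0.584^2 + (16-1)*0.468^2 = 1.023168 + 3.28536 = 4.308528
denominator = 4 + 16 - 2 = 18
s_p^2 = 4.308528 / 18 = 0.23936267
s_p = sqrt(0.23936267) = 0.4892

0.4892


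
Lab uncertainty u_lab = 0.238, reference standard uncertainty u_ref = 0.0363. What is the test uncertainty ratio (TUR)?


TUR = u_lab / u_ref
= 0.238 / 0.0363
= 6.5565

6.5565


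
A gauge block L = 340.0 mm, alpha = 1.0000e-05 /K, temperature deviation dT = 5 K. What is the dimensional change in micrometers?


dL = L * alpha * dT
= 340.0 * 1.0000e-05 * 5
= 0.0170000 mm
dL_um = 0.0170000 * 1000 = 17.0000 um

17.0000


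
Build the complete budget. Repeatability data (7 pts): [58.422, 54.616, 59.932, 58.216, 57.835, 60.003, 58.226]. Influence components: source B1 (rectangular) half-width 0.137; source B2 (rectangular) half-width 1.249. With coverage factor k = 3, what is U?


mean = (58.422 + 54.616 + 59.932 + 58.216 + 57.835 + 60.003 + 58.226) / 7 = 58.17857143
s = sqrt(sum((x - mean)^2)/(n-1)) = 1.7923874
u_A = s / sqrt(n) = 1.7923874 / sqrt(7) = 0.67745876
u_B1 = 0.137 / sqrt(3) = 0.079096987
u_B2 = 1.249 / sqrt(3) = 0.72111049
uc = sqrt(0.67745876^2 + 0.079096987^2 + 0.72111049^2) = 0.99257596
U = k * uc = 3 * 0.99257596
U = 2.9777

2.9777


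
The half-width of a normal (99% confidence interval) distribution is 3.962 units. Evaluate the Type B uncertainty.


u_B = half_width / 2.576
u_B = 3.962 / 2.576
u_B = 1.5380

1.5380


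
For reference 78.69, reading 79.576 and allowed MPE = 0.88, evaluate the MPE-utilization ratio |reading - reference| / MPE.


e = indication - reference = 79.576 - 78.69 = 0.8860
|e| = 0.8860
ratio = |e| / MPE = 0.8860 / 0.88
ratio = 1.0068

1.0068


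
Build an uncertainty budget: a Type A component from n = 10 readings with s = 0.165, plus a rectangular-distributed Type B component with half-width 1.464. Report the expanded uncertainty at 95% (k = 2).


u_A = s / sqrt(n) = 0.165 / sqrt(10) = 0.052177581
u_B = half_width / sqrt(3) = 1.464 / sqrt(3) = 0.84524079
uc = sqrt(u_A^2 + u_B^2) = sqrt(0.052177581^2 + 0.84524079^2) = 0.84684975
U = k * uc = 2 * 0.84684975
U = 1.6937

1.6937


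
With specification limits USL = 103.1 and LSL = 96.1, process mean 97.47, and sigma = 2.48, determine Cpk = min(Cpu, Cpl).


Cpu = (USL - mean) / (3*sigma) = (103.1 - 97.47) / (3*2.48) = 0.7567
Cpl = (mean - LSL) / (3*sigma) = (97.47 - 96.1) / (3*2.48) = 0.1841
Cpk = min(Cpu, Cpl) = 0.1841

0.1841


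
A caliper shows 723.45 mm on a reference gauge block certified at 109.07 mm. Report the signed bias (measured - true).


Systematic error = measured - true
= 723.45 - 109.07
= 614.3800

614.3800


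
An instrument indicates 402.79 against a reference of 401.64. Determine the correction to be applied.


Correction = standard - reading
= 401.64 - 402.79
= -1.1500

-1.1500


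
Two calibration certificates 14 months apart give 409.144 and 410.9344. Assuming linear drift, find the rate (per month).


rate = (v2 - v1) / months
= (410.9344 - 409.144) / 14
= 1.7904 / 14
= 0.1279

0.1279


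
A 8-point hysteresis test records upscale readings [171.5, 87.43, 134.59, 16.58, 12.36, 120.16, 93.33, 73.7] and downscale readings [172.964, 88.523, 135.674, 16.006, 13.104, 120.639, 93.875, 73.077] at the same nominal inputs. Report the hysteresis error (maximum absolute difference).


|171.5 - 172.964| = 1.4640
|87.43 - 88.523| = 1.0930
|134.59 - 135.674| = 1.0840
|16.58 - 16.006| = 0.5740
|12.36 - 13.104| = 0.7440
|120.16 - 120.639| = 0.4790
|93.33 - 93.875| = 0.5450
|73.7 - 73.077| = 0.6230
hysteresis = max(diffs) = 1.4640

1.4640


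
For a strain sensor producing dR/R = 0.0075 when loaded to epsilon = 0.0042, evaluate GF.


GF = (dR/R) / epsilon
= 0.0075 / 0.0042
= 1.7857

1.7857


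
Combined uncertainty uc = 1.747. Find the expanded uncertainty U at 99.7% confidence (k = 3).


U = k * uc
U = 3 * 1.747
U = 5.2410

5.2410


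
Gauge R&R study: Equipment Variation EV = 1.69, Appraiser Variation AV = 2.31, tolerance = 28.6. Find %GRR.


GRR = sqrt(EV^2 + AV^2) = sqrt(1.69^2 + 2.31^2) = 2.8622019
%GRR = GRR / tol * 100 = 2.8622019 / 28.6 * 100
%GRR = 10.0077

10.0077


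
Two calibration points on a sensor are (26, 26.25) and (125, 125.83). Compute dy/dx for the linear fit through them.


slope = (y2 - y1) / (x2 - x1)
= (125.83 - 26.25) / (125 - 26)
= 99.5800 / 99
= 1.0059

1.0059


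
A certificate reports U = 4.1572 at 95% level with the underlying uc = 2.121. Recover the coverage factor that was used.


k = U / uc
k = 4.1572 / 2.121
k = 1.96

1.96


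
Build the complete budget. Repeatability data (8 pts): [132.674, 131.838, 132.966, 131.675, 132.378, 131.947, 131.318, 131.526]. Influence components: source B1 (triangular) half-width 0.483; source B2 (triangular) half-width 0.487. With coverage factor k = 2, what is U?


mean = (132.674 + 131.838 + 132.966 + 131.675 + 132.378 + 131.947 + 131.318 + 131.526) / 8 = 132.04025
s = sqrt(sum((x - mean)^2)/(n-1)) = 0.57840094
u_A = s / sqrt(n) = 0.57840094 / sqrt(8) = 0.20449561
u_B1 = 0.483 / sqrt(6) = 0.19718392
u_B2 = 0.487 / sqrt(6) = 0.19881692
uc = sqrt(0.20449561^2 + 0.19718392^2 + 0.19881692^2) = 0.34673927
U = k * uc = 2 * 0.34673927
U = 0.6935

0.6935


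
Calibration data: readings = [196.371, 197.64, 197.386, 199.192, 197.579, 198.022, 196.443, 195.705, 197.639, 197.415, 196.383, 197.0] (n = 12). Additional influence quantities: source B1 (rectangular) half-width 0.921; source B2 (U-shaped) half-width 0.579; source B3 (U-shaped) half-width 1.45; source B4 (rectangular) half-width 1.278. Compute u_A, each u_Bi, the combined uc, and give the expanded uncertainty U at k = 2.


mean = (196.371 + 197.64 + 197.386 + 199.192 + 197.579 + 198.022 + 196.443 + 195.705 + 197.639 + 197.415 + 196.383 + 197.0) / 12 = 197.23125
s = sqrt(sum((x - mean)^2)/(n-1)) = 0.92665656
u_A = s / sqrt(n) = 0.92665656 / sqrt(12) = 0.26750271
u_B1 = 0.921 / sqrt(3) = 0.5317396
u_B2 = 0.579 / sqrt(2) = 0.40941483
u_B3 = 1.45 / sqrt(2) = 1.0253048
u_B4 = 1.278 / sqrt(3) = 0.73785364
uc = sqrt(0.26750271^2 + 0.5317396^2 + 0.40941483^2 + 1.0253048^2 + 0.73785364^2) = 1.4551987
U = k * uc = 2 * 1.4551987
U = 2.9104

2.9104


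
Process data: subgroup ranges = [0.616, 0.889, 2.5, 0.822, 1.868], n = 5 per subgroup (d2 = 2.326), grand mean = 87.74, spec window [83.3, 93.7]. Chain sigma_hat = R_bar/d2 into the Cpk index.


R_bar = (0.616 + 0.889 + 2.5 + 0.822 + 1.868) / 5 = 1.339
sigma = R_bar / d2 = 1.339 / 2.326 = 0.57566638
Cp = (USL - LSL)/(6*sigma) = (93.7 - 83.3)/(6*0.57566638) = 3.0110
Cpu = (93.7 - 87.74)/(3*0.57566638) = 3.4511
Cpl = (87.74 - 83.3)/(3*0.57566638) = 2.5709
Cpk = min(Cpu, Cpl) = 2.5709

2.5709


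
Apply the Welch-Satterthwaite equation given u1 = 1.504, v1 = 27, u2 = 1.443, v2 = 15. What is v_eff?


uc = sqrt(u1^2 + u2^2) = sqrt(1.504^2 + 1.443^2) = 2.08429
v_eff = uc^4 / (u1^4/v1 + u2^4/v2)
= 2.08429^4 / (1.504^4/27 + 1.443^4/15)
= 18.872637 / 0.47855874
v_eff = 39.4364

39.4364


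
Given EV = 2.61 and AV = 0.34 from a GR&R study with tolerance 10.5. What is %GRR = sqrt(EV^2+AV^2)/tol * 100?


GRR = sqrt(EV^2 + AV^2) = sqrt(2.61^2 + 0.34^2) = 2.6320524
%GRR = GRR / tol * 100 = 2.6320524 / 10.5 * 100
%GRR = 25.0672

25.0672


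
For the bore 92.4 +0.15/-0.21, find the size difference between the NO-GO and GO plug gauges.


GO = nominal - lower_tol (smallest hole = maximum material condition)
GO = 92.4 - 0.21 = 92.19
NO-GO = nominal + upper_tol (largest hole = least material condition)
NO-GO = 92.4 + 0.15 = 92.55
spread = NO-GO - GO = 92.55 - 92.19 = 0.3600

0.3600


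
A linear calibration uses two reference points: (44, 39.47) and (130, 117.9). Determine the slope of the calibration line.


slope = (y2 - y1) / (x2 - x1)
= (117.9 - 39.47) / (130 - 44)
= 78.4300 / 86
= 0.9120

0.9120


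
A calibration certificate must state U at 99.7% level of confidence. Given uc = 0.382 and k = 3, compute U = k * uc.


U = k * uc
U = 3 * 0.382
U = 1.1460

1.1460


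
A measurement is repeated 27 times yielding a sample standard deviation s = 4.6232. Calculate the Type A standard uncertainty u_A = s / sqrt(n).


u_A = s / sqrt(n)
u_A = 4.6232 / sqrt(27)
u_A = 4.6232 / 5.1961524
u_A = 0.8897

0.8897


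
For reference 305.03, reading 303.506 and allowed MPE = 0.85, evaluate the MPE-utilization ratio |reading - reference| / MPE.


e = indication - reference = 303.506 - 305.03 = -1.5240
|e| = 1.5240
ratio = |e| / MPE = 1.5240 / 0.85
ratio = 1.7929

1.7929


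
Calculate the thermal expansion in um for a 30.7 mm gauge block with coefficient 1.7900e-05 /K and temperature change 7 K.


dL = L * alpha * dT
= 30.7 * 1.7900e-05 * 7
= 0.0038467 mm
dL_um = 0.0038467 * 1000 = 3.8467 um

3.8467


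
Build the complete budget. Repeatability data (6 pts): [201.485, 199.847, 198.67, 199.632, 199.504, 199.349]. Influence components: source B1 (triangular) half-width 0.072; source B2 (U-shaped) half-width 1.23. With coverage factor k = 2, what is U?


mean = (201.485 + 199.847 + 198.67 + 199.632 + 199.504 + 199.349) / 6 = 199.7478333
s = sqrt(sum((x - mean)^2)/(n-1)) = 0.94034534
u_A = s / sqrt(n) = 0.94034534 / sqrt(6) = 0.38389438
u_B1 = 0.072 / sqrt(6) = 0.029393877
u_B2 = 1.23 / sqrt(2) = 0.86974134
uc = sqrt(0.38389438^2 + 0.029393877^2 + 0.86974134^2) = 0.95115135
U = k * uc = 2 * 0.95115135
U = 1.9023

1.9023


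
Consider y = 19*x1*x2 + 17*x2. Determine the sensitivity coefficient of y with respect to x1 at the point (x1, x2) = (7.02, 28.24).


y = 19*x1*x2 + 17*x2
dy/dx1 = 19*x2
Evaluate at x2 = 28.24: c1 = 19 * 28.24
c1 = 536.5600

536.5600


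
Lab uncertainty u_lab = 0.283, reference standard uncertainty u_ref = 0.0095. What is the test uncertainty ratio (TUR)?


TUR = u_lab / u_ref
= 0.283 / 0.0095
= 29.7895

29.7895


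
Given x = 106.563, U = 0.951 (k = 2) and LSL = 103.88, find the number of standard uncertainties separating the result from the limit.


u = U / k = 0.951 / 2 = 0.4755
margin = |LSL - x| = |103.88 - 106.563| = 2.683
z = margin / u = 2.683 / 0.4755
z = 5.6425

5.6425


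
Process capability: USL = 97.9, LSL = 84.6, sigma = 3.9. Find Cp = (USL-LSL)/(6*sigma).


Cp = (USL - LSL) / (6 * sigma)
= (97.9 - 84.6) / (6 * 3.9)
= 13.3000 / 23.4000
= 0.5684

0.5684


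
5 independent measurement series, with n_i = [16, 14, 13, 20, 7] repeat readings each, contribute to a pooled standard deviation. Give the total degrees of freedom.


nu = sum_i (n_i - 1)
nu = ((16 - 1) + (14 - 1) + (13 - 1) + (20 - 1) + (7 - 1))
nu = 15 + 13 + 12 + 19 + 6
nu = 65

65


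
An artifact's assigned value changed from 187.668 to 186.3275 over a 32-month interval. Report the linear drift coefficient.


rate = (v2 - v1) / months
= (186.3275 - 187.668) / 32
= -1.3405 / 32
= -0.0419

-0.0419


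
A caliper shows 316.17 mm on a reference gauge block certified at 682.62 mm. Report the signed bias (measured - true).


Systematic error = measured - true
= 316.17 - 682.62
= -366.4500

-366.4500


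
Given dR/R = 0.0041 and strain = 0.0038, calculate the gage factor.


GF = (dR/R) / epsilon
= 0.0041 / 0.0038
= 1.0789

1.0789


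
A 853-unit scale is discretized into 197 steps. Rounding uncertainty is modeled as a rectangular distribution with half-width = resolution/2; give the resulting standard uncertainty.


resolution = range / divisions
resolution = 853 / 197 = 4.3299492
u_res = resolution / (2*sqrt(3))
u_res = 4.3299492 / 3.4641016
u_res = 1.2499

1.2499


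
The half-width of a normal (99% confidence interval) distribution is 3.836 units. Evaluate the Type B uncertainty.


u_B = half_width / 2.576
u_B = 3.836 / 2.576
u_B = 1.4891

1.4891


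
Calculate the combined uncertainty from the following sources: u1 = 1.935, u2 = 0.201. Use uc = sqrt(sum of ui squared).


uc = sqrt(1.935^2 + 0.201^2)
uc = sqrt(3.784626)
uc = 1.9454

1.9454


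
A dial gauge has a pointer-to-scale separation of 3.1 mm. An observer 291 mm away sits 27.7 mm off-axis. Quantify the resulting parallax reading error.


error = h * offset / d
= 3.1 * 27.7 / 291
= 0.2951

0.2951


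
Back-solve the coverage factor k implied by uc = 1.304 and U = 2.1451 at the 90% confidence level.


k = U / uc
k = 2.1451 / 1.304
k = 1.645

1.645


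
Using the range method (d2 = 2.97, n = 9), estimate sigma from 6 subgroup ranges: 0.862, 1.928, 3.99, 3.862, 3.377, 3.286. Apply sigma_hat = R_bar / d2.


R_bar = (0.862 + 1.928 + 3.99 + 3.862 + 3.377 + 3.286) / 6
R_bar = 17.305 / 6 = 2.8841667
sigma_hat = R_bar / d2 = 2.8841667 / 2.97 = 0.9711

0.9711


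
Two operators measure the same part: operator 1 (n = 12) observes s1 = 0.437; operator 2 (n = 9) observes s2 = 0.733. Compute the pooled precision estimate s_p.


s_p = sqrt(((n1-1)*s1^2 + (n2-1)*s2^2) / (n1+n2-2))
numerator = (12-1)*0.437^2 + (9-1)*0.733^2 = 2.100659 + 4.298312 = 6.398971
denominator = 12 + 9 - 2 = 19
s_p^2 = 6.398971 / 19 = 0.33678795
s_p = sqrt(0.33678795) = 0.5803

0.5803


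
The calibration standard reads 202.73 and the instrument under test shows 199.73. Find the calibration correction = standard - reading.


Correction = standard - reading
= 202.73 - 199.73
= 3.0000

3.0000


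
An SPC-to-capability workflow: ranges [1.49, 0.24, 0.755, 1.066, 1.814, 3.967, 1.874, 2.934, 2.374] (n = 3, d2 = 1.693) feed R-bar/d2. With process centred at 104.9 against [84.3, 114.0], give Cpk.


R_bar = (1.49 + 0.24 + 0.755 + 1.066 + 1.814 + 3.967 + 1.874 + 2.934 + 2.374) / 9 = 1.8348889
sigma = R_bar / d2 = 1.8348889 / 1.693 = 1.0838092
Cp = (USL - LSL)/(6*sigma) = (114.0 - 84.3)/(6*1.0838092) = 4.5672
Cpu = (114.0 - 104.9)/(3*1.0838092) = 2.7988
Cpl = (104.9 - 84.3)/(3*1.0838092) = 6.3357
Cpk = min(Cpu, Cpl) = 2.7988

2.7988


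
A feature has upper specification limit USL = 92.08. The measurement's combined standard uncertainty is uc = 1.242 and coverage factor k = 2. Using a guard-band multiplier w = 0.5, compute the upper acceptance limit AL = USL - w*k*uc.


U = k * uc = 2 * 1.242 = 2.484
guard band g = w * U = 0.5 * 2.484 = 1.242
AL = USL - g = 92.08 - 1.242
AL = 90.8380

90.8380


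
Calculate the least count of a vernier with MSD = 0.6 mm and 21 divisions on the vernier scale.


LC = MSD / n_div
= 0.6 / 21
= 0.0286

0.0286


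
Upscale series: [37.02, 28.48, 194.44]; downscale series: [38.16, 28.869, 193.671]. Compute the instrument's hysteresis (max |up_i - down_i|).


|37.02 - 38.16| = 1.1400
|28.48 - 28.869| = 0.3890
|194.44 - 193.671| = 0.7690
hysteresis = max(diffs) = 1.1400

1.1400


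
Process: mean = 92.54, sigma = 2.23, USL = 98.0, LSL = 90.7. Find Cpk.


Cpu = (USL - mean) / (3*sigma) = (98.0 - 92.54) / (3*2.23) = 0.8161
Cpl = (mean - LSL) / (3*sigma) = (92.54 - 90.7) / (3*2.23) = 0.2750
Cpk = min(Cpu, Cpl) = 0.2750

0.2750


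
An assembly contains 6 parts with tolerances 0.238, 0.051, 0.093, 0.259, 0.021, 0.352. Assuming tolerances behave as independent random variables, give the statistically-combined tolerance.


RSS = sqrt(0.238^2 + 0.051^2 + 0.093^2 + 0.259^2 + 0.021^2 + 0.352^2)
= sqrt(0.25932)
= 0.5092

0.5092


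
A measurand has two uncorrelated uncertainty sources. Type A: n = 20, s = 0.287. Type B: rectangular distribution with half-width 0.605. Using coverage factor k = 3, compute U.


u_A = s / sqrt(n) = 0.287 / sqrt(20) = 0.064175151
u_B = half_width / sqrt(3) = 0.605 / sqrt(3) = 0.34929691
uc = sqrt(u_A^2 + u_B^2) = sqrt(0.064175151^2 + 0.34929691^2) = 0.35514333
U = k * uc = 3 * 0.35514333
U = 1.0654

1.0654


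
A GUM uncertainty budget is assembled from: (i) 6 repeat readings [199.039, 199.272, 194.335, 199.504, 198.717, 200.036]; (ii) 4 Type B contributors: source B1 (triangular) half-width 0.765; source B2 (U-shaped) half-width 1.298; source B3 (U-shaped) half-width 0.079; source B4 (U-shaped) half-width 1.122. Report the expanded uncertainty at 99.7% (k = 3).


mean = (199.039 + 199.272 + 194.335 + 199.504 + 198.717 + 200.036) / 6 = 198.4838333
s = sqrt(sum((x - mean)^2)/(n-1)) = 2.0807
u_A = s / sqrt(n) = 2.0807 / sqrt(6) = 0.84944222
u_B1 = 0.765 / sqrt(6) = 0.31230994
u_B2 = 1.298 / sqrt(2) = 0.9178246
u_B3 = 0.079 / sqrt(2) = 0.055861436
u_B4 = 1.122 / sqrt(2) = 0.79337381
uc = sqrt(0.84944222^2 + 0.31230994^2 + 0.9178246^2 + 0.055861436^2 + 0.79337381^2) = 1.5146135
U = k * uc = 3 * 1.5146135
U = 4.5438

4.5438


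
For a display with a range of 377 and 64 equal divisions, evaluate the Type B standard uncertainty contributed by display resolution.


resolution = range / divisions
resolution = 377 / 64 = 5.890625
u_res = resolution / (2*sqrt(3))
u_res = 5.890625 / 3.4641016
u_res = 1.7005

1.7005


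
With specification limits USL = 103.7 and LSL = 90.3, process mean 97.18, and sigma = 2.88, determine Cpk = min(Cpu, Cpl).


Cpu = (USL - mean) / (3*sigma) = (103.7 - 97.18) / (3*2.88) = 0.7546
Cpl = (mean - LSL) / (3*sigma) = (97.18 - 90.3) / (3*2.88) = 0.7963
Cpk = min(Cpu, Cpl) = 0.7546

0.7546


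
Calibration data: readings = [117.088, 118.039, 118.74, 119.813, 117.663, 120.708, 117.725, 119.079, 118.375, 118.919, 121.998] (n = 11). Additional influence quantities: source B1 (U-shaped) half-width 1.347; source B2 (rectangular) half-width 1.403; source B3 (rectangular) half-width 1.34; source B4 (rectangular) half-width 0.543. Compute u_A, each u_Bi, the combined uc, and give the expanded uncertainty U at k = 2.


mean = (117.088 + 118.039 + 118.74 + 119.813 + 117.663 + 120.708 + 117.725 + 119.079 + 118.375 + 118.919 + 121.998) / 11 = 118.9224545
s = sqrt(sum((x - mean)^2)/(n-1)) = 1.4478804
u_A = s / sqrt(n) = 1.4478804 / sqrt(11) = 0.43655237
u_B1 = 1.347 / sqrt(2) = 0.95247283
u_B2 = 1.403 / sqrt(3) = 0.81002243
u_B3 = 1.34 / sqrt(3) = 0.77364936
u_B4 = 0.543 / sqrt(3) = 0.3135012
uc = sqrt(0.43655237^2 + 0.95247283^2 + 0.81002243^2 + 0.77364936^2 + 0.3135012^2) = 1.5654824
U = k * uc = 2 * 1.5654824
U = 3.1310

3.1310


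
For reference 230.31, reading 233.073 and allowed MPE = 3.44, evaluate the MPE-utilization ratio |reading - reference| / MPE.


e = indication - reference = 233.073 - 230.31 = 2.7630
|e| = 2.7630
ratio = |e| / MPE = 2.7630 / 3.44
ratio = 0.8032

0.8032


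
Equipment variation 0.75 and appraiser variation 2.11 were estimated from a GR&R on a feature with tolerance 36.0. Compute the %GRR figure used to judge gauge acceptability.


GRR = sqrt(EV^2 + AV^2) = sqrt(0.75^2 + 2.11^2) = 2.2393303
%GRR = GRR / tol * 100 = 2.2393303 / 36.0 * 100
%GRR = 6.2204

6.2204


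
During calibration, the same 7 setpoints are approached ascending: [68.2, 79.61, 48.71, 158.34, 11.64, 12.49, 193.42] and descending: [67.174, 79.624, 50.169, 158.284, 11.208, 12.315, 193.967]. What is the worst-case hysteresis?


|68.2 - 67.174| = 1.0260
|79.61 - 79.624| = 0.0140
|48.71 - 50.169| = 1.4590
|158.34 - 158.284| = 0.0560
|11.64 - 11.208| = 0.4320
|12.49 - 12.315| = 0.1750
|193.42 - 193.967| = 0.5470
hysteresis = max(diffs) = 1.4590

1.4590


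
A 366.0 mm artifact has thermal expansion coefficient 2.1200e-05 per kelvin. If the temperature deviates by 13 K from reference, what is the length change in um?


dL = L * alpha * dT
= 366.0 * 2.1200e-05 * 13
= 0.1008696 mm
dL_um = 0.1008696 * 1000 = 100.8696 um

100.8696


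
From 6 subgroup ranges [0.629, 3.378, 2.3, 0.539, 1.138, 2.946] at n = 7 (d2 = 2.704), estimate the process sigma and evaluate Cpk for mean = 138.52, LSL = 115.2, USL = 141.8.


R_bar = (0.629 + 3.378 + 2.3 + 0.539 + 1.138 + 2.946) / 6 = 1.8216667
sigma = R_bar / d2 = 1.8216667 / 2.704 = 0.67369331
Cp = (USL - LSL)/(6*sigma) = (141.8 - 115.2)/(6*0.67369331) = 6.5806
Cpu = (141.8 - 138.52)/(3*0.67369331) = 1.6229
Cpl = (138.52 - 115.2)/(3*0.67369331) = 11.5384
Cpk = min(Cpu, Cpl) = 1.6229

1.6229


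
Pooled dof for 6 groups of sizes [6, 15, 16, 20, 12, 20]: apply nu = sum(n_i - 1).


nu = sum_i (n_i - 1)
nu = ((6 - 1) + (15 - 1) + (16 - 1) + (20 - 1) + (12 - 1) + (20 - 1))
nu = 5 + 14 + 15 + 19 + 11 + 19
nu = 83

83


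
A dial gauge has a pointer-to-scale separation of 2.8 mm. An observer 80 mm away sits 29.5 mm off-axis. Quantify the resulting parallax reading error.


error = h * offset / d
= 2.8 * 29.5 / 80
= 1.0325

1.0325


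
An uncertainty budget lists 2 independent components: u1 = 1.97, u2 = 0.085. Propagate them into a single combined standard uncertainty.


uc = sqrt(1.97^2 + 0.085^2)
uc = sqrt(3.888125)
uc = 1.9718

1.9718


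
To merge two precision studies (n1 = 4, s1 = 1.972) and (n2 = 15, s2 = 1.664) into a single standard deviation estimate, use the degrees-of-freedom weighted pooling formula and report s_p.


s_p = sqrt(((n1-1)*s1^2 + (n2-1)*s2^2) / (n1+n2-2))
numerator = (4-1)*1.972^2 + (15-1)*1.664^2 = 11.666352 + 38.764544 = 50.430896
denominator = 4 + 15 - 2 = 17
s_p^2 = 50.430896 / 17 = 2.9665233
s_p = sqrt(2.9665233) = 1.7224

1.7224


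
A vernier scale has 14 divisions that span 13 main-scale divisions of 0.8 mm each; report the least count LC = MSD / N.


LC = MSD / n_div
= 0.8 / 14
= 0.0571

0.0571


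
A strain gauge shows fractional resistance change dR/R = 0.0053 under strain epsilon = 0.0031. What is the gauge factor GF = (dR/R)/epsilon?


GF = (dR/R) / epsilon
= 0.0053 / 0.0031
= 1.7097

1.7097


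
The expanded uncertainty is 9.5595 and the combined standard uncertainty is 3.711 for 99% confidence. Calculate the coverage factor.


k = U / uc
k = 9.5595 / 3.711
k = 2.576

2.576


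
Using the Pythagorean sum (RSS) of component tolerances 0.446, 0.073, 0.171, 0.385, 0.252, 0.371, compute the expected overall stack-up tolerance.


RSS = sqrt(0.446^2 + 0.073^2 + 0.171^2 + 0.385^2 + 0.252^2 + 0.371^2)
= sqrt(0.582856)
= 0.7635

0.7635


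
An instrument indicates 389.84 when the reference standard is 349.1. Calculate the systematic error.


Systematic error = measured - true
= 389.84 - 349.1
= 40.7400

40.7400


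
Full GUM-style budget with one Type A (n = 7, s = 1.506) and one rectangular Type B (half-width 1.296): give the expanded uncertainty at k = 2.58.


u_A = s / sqrt(n) = 1.506 / sqrt(7) = 0.5692145
u_B = half_width / sqrt(3) = 1.296 / sqrt(3) = 0.74824595
uc = sqrt(u_A^2 + u_B^2) = sqrt(0.5692145^2 + 0.74824595^2) = 0.94014741
U = k * uc = 2.58 * 0.94014741
U = 2.4256

2.4256


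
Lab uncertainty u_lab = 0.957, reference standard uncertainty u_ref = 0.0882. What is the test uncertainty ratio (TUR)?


TUR = u_lab / u_ref
= 0.957 / 0.0882
= 10.8503

10.8503


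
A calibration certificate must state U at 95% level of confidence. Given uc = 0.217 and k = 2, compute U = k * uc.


U = k * uc
U = 2 * 0.217
U = 0.4340

0.4340


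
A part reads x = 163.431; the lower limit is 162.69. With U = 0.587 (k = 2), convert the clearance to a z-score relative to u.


u = U / k = 0.587 / 2 = 0.2935
margin = |LSL - x| = |162.69 - 163.431| = 0.741
z = margin / u = 0.741 / 0.2935
z = 2.5247

2.5247


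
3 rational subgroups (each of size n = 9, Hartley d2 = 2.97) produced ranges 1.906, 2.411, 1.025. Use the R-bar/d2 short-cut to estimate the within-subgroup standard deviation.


R_bar = (1.906 + 2.411 + 1.025) / 3
R_bar = 5.342 / 3 = 1.7806667
sigma_hat = R_bar / d2 = 1.7806667 / 2.97 = 0.5996

0.5996


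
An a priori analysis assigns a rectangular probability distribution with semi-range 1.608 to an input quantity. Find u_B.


u_B = half_width / sqrt(3)
u_B = 1.608 / 1.7320508
u_B = 0.9284

0.9284


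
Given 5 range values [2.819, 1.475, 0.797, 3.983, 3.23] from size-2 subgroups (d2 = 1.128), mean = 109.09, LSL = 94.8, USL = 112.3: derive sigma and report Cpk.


R_bar = (2.819 + 1.475 + 0.797 + 3.983 + 3.23) / 5 = 2.4608
sigma = R_bar / d2 = 2.4608 / 1.128 = 2.1815603
Cp = (USL - LSL)/(6*sigma) = (112.3 - 94.8)/(6*2.1815603) = 1.3370
Cpu = (112.3 - 109.09)/(3*2.1815603) = 0.4905
Cpl = (109.09 - 94.8)/(3*2.1815603) = 2.1835
Cpk = min(Cpu, Cpl) = 0.4905

0.4905


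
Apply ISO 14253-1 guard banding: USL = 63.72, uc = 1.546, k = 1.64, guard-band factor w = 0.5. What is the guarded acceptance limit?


U = k * uc = 1.64 * 1.546 = 2.53544
guard band g = w * U = 0.5 * 2.53544 = 1.26772
AL = USL - g = 63.72 - 1.26772
AL = 62.4523

62.4523


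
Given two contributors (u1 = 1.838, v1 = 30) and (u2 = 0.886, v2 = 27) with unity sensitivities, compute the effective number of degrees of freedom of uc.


uc = sqrt(u1^2 + u2^2) = sqrt(1.838^2 + 0.886^2) = 2.0404019
v_eff = uc^4 / (u1^4/v1 + u2^4/v2)
= 2.0404019^4 / (1.838^4/30 + 0.886^4/27)
= 17.332567 / 0.40324067
v_eff = 42.9832

42.9832


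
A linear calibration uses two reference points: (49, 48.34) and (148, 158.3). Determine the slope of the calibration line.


slope = (y2 - y1) / (x2 - x1)
= (158.3 - 48.34) / (148 - 49)
= 109.9600 / 99
= 1.1107

1.1107


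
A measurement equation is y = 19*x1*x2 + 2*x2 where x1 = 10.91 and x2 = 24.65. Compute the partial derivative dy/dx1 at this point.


y = 19*x1*x2 + 2*x2
dy/dx1 = 19*x2
Evaluate at x2 = 24.65: c1 = 19 * 24.65
c1 = 468.3500

468.3500


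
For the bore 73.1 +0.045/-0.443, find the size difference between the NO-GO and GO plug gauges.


GO = nominal - lower_tol (smallest hole = maximum material condition)
GO = 73.1 - 0.443 = 72.657
NO-GO = nominal + upper_tol (largest hole = least material condition)
NO-GO = 73.1 + 0.045 = 73.145
spread = NO-GO - GO = 73.145 - 72.657 = 0.4880

0.4880


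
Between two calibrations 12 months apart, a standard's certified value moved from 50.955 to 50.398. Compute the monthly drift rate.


rate = (v2 - v1) / months
= (50.398 - 50.955) / 12
= -0.5570 / 12
= -0.0464

-0.0464


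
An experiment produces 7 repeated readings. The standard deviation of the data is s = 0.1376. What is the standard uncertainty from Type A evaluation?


u_A = s / sqrt(n)
u_A = 0.1376 / sqrt(7)
u_A = 0.1376 / 2.6457513
u_A = 0.0520

0.0520


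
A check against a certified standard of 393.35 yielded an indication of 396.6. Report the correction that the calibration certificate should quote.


Correction = standard - reading
= 393.35 - 396.6
= -3.2500

-3.2500


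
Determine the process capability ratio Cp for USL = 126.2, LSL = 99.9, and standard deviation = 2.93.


Cp = (USL - LSL) / (6 * sigma)
= (126.2 - 99.9) / (6 * 2.93)
= 26.3000 / 17.5800
= 1.4960

1.4960


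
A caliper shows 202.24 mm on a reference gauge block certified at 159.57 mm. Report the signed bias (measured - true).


Systematic error = measured - true
= 202.24 - 159.57
= 42.6700

42.6700


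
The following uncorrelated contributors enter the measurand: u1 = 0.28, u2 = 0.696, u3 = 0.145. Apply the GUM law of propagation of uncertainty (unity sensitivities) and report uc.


uc = sqrt(0.28^2 + 0.696^2 + 0.145^2)
uc = sqrt(0.583841)
uc = 0.7641

0.7641


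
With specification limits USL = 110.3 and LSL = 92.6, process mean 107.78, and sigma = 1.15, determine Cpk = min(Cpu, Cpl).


Cpu = (USL - mean) / (3*sigma) = (110.3 - 107.78) / (3*1.15) = 0.7304
Cpl = (mean - LSL) / (3*sigma) = (107.78 - 92.6) / (3*1.15) = 4.4000
Cpk = min(Cpu, Cpl) = 0.7304

0.7304


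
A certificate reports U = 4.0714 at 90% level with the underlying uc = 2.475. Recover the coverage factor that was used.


k = U / uc
k = 4.0714 / 2.475
k = 1.645

1.645


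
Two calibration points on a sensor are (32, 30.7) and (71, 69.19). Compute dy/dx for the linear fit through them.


slope = (y2 - y1) / (x2 - x1)
= (69.19 - 30.7) / (71 - 32)
= 38.4900 / 39
= 0.9869

0.9869


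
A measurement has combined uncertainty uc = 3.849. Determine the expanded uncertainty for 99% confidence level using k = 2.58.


U = k * uc
U = 2.58 * 3.849
U = 9.9304

9.9304


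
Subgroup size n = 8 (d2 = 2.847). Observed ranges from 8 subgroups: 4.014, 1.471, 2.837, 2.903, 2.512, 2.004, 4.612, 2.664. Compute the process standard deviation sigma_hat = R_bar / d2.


R_bar = (4.014 + 1.471 + 2.837 + 2.903 + 2.512 + 2.004 + 4.612 + 2.664) / 8
R_bar = 23.017 / 8 = 2.877125
sigma_hat = R_bar / d2 = 2.877125 / 2.847 = 1.0106

1.0106


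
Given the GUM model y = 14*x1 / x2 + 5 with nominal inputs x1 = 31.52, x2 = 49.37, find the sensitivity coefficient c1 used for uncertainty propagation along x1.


y = 14*x1 / x2 + 5
dy/dx1 = 14/x2
Evaluate at x2 = 49.37: c1 = 14 / 49.37
c1 = 0.2836

0.2836


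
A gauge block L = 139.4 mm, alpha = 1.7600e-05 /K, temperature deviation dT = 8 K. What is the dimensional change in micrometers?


dL = L * alpha * dT
= 139.4 * 1.7600e-05 * 8
= 0.0196275 mm
dL_um = 0.0196275 * 1000 = 19.6275 um

19.6275


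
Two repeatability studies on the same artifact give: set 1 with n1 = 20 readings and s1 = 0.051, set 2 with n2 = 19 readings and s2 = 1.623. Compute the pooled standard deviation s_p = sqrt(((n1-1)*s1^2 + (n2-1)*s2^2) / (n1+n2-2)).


s_p = sqrt(((n1-1)*s1^2 + (n2-1)*s2^2) / (n1+n2-2))
numerator = (20-1)*0.051^2 + (19-1)*1.623^2 = 0.049419 + 47.414322 = 47.463741
denominator = 20 + 19 - 2 = 37
s_p^2 = 47.463741 / 37 = 1.2828038
s_p = sqrt(1.2828038) = 1.1326

1.1326


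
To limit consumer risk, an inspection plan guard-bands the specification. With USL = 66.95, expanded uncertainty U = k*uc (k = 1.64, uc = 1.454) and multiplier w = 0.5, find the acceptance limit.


U = k * uc = 1.64 * 1.454 = 2.38456
guard band g = w * U = 0.5 * 2.38456 = 1.19228
AL = USL - g = 66.95 - 1.19228
AL = 65.7577

65.7577


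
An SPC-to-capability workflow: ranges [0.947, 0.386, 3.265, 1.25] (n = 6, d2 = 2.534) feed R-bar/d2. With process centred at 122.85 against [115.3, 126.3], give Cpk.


R_bar = (0.947 + 0.386 + 3.265 + 1.25) / 4 = 1.462
sigma = R_bar / d2 = 1.462 / 2.534 = 0.57695343
Cp = (USL - LSL)/(6*sigma) = (126.3 - 115.3)/(6*0.57695343) = 3.1776
Cpu = (126.3 - 122.85)/(3*0.57695343) = 1.9932
Cpl = (122.85 - 115.3)/(3*0.57695343) = 4.3620
Cpk = min(Cpu, Cpl) = 1.9932

1.9932


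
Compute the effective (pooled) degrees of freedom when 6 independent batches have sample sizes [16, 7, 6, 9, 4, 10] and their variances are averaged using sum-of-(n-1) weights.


nu = sum_i (n_i - 1)
nu = ((16 - 1) + (7 - 1) + (6 - 1) + (9 - 1) + (4 - 1) + (10 - 1))
nu = 15 + 6 + 5 + 8 + 3 + 9
nu = 46

46


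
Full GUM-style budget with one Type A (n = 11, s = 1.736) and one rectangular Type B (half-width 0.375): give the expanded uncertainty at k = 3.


u_A = s / sqrt(n) = 1.736 / sqrt(11) = 0.52342369
u_B = half_width / sqrt(3) = 0.375 / sqrt(3) = 0.21650635
uc = sqrt(u_A^2 + u_B^2) = sqrt(0.52342369^2 + 0.21650635^2) = 0.5664339
U = k * uc = 3 * 0.5664339
U = 1.6993

1.6993


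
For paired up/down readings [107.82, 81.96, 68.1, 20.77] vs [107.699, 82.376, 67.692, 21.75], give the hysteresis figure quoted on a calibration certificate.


|107.82 - 107.699| = 0.1210
|81.96 - 82.376| = 0.4160
|68.1 - 67.692| = 0.4080
|20.77 - 21.75| = 0.9800
hysteresis = max(diffs) = 0.9800

0.9800


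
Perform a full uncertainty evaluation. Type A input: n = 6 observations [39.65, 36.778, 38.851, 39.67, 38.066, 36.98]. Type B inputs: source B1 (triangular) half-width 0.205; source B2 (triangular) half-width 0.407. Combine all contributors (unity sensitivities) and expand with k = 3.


mean = (39.65 + 36.778 + 38.851 + 39.67 + 38.066 + 36.98) / 6 = 38.3325
s = sqrt(sum((x - mean)^2)/(n-1)) = 1.2736015
u_A = s / sqrt(n) = 1.2736015 / sqrt(6) = 0.51994564
u_B1 = 0.205 / sqrt(6) = 0.0836909
u_B2 = 0.407 / sqrt(6) = 0.16615705
uc = sqrt(0.51994564^2 + 0.0836909^2 + 0.16615705^2) = 0.55222803
U = k * uc = 3 * 0.55222803
U = 1.6567

1.6567


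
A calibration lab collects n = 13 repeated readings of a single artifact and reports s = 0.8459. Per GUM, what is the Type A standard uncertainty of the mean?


u_A = s / sqrt(n)
u_A = 0.8459 / sqrt(13)
u_A = 0.8459 / 3.6055513
u_A = 0.2346

0.2346


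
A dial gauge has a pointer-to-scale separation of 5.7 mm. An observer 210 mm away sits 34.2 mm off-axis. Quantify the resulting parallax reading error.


error = h * offset / d
= 5.7 * 34.2 / 210
= 0.9283

0.9283


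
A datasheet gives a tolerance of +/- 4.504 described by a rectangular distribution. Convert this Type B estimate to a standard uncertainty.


u_B = half_width / sqrt(3)
u_B = 4.504 / 1.7320508
u_B = 2.6004

2.6004


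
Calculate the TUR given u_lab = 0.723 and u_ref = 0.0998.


TUR = u_lab / u_ref
= 0.723 / 0.0998
= 7.2445

7.2445


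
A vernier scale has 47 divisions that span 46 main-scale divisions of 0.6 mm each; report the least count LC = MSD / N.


LC = MSD / n_div
= 0.6 / 47
= 0.0128

0.0128


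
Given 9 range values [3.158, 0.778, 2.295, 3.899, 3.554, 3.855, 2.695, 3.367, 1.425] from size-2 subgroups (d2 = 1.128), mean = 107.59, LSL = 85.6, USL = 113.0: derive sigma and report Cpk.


R_bar = (3.158 + 0.778 + 2.295 + 3.899 + 3.554 + 3.855 + 2.695 + 3.367 + 1.425) / 9 = 2.7806667
sigma = R_bar / d2 = 2.7806667 / 1.128 = 2.4651301
Cp = (USL - LSL)/(6*sigma) = (113.0 - 85.6)/(6*2.4651301) = 1.8525
Cpu = (113.0 - 107.59)/(3*2.4651301) = 0.7315
Cpl = (107.59 - 85.6)/(3*2.4651301) = 2.9735
Cpk = min(Cpu, Cpl) = 0.7315

0.7315
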